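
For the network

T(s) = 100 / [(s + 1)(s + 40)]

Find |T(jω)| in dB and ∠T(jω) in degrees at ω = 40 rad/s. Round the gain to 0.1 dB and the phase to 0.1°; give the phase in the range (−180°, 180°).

-27.1 dB, -133.6°

At s = jω = j40:
pole (s+1): 1 + j40 → |·| = √(1²+40²) = √1601 ≈ 40.012, ∠ = arctan(40/1) ≈ 88.57°
pole (s+40): 40 + j40 → |·| = √(40²+40²) = √3200 ≈ 56.569, ∠ = arctan(40/40) ≈ 45.00°
|T| = 100 / 2263.4 ≈ 0.044181
Gain = 20 log₁₀(0.044181) ≈ -27.10 dB
∠T = 0.00° − 133.57° = -133.57°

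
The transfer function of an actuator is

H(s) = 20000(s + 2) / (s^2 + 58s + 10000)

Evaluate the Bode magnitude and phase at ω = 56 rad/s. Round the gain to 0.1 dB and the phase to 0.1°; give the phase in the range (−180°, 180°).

43.4 dB, 62.6°

At s = jω = j56:
zero (s+2): 2 + j56 → |·| = √(2²+56²) = √3140 ≈ 56.036, ∠ = arctan(56/2) ≈ 87.95°
quadratic: (j56)² + 58·j56 + 10000 = 6864 + j3248 → |·| ≈ 7593.7, ∠ ≈ 25.32°
|H| = 20000 · 56.036 / 7593.7 ≈ 147.59
Gain = 20 log₁₀(147.59) ≈ 43.38 dB
∠H = 87.95° − 25.32° = 62.63°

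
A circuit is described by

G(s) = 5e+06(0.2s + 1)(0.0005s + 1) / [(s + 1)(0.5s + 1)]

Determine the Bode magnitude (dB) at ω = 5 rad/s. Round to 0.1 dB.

At ω = 5 rad/s:
zero (1 + j5·0.2) = 1 + j1 → |·| ≈ 1.4142, ∠ ≈ 45.00°
zero (1 + j5·0.0005) = 1 + j0.0025 → |·| ≈ 1, ∠ ≈ 0.14°
pole (1 + j5·1) = 1 + j5 → |·| ≈ 5.099, ∠ ≈ 78.69°
pole (1 + j5·0.5) = 1 + j2.5 → |·| ≈ 2.6926, ∠ ≈ 68.20°
|G| = 5e+06 · 1.4142 · 1 / (5.099 · 2.6926) ≈ 5.1502e+05
Gain = 20 log₁₀(5.1502e+05) ≈ 114.24 dB

114.2 dB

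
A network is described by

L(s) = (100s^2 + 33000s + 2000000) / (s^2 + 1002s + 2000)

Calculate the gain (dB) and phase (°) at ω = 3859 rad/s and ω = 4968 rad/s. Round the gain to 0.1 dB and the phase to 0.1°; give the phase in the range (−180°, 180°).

ω = 3859: 39.7 dB, 9.7°; ω = 4968: 39.8 dB, 7.6°

Substitute s = j3859:
Numerator: 100(j3859)^2 + 33000(j3859) + 2000000 = -1487188100 + j127347000
Denominator: (j3859)^2 + 1002(j3859) + 2000 = -14889881 + j3866718
|N| = √(1487188100² + 127347000²) ≈ 1.4926e+09, ∠N ≈ 175.11°
|D| = √(14889881² + 3866718²) ≈ 1.5384e+07, ∠D ≈ 165.44°
|L| = 1.4926e+09 / 1.5384e+07 ≈ 97.023
Gain = 20 log₁₀(97.023) ≈ 39.74 dB
∠L = 175.11° − 165.44° = 9.67°

Substitute s = j4968:
Numerator: 100(j4968)^2 + 33000(j4968) + 2000000 = -2466102400 + j163944000
Denominator: (j4968)^2 + 1002(j4968) + 2000 = -24679024 + j4977936
|N| = √(2466102400² + 163944000²) ≈ 2.4715e+09, ∠N ≈ 176.20°
|D| = √(24679024² + 4977936²) ≈ 2.5176e+07, ∠D ≈ 168.60°
|L| = 2.4715e+09 / 2.5176e+07 ≈ 98.169
Gain = 20 log₁₀(98.169) ≈ 39.84 dB
∠L = 176.20° − 168.60° = 7.60°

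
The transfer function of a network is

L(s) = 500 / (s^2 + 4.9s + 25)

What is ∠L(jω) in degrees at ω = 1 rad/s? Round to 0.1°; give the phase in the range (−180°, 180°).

At s = jω = j1:
quadratic: (j1)² + 4.9·j1 + 25 = 24 + j4.9 → |·| ≈ 24.495, ∠ ≈ 11.54°
∠L = 0.00° − 11.54° = -11.54°

-11.5°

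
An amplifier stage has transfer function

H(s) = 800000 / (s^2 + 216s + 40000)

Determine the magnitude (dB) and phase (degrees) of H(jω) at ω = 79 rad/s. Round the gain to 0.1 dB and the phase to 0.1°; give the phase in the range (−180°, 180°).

26.5 dB, -26.8°

At s = jω = j79:
quadratic: (j79)² + 216·j79 + 40000 = 33759 + j17064 → |·| ≈ 37827, ∠ ≈ 26.82°
|H| = 800000 / 37827 ≈ 21.149
Gain = 20 log₁₀(21.149) ≈ 26.51 dB
∠H = 0.00° − 26.82° = -26.82°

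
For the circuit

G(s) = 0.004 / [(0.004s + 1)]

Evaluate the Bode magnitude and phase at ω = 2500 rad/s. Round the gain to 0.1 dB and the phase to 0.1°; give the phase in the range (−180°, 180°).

-68.0 dB, -84.3°

At ω = 2500 rad/s:
pole (1 + j2500·0.004) = 1 + j10 → |·| ≈ 10.05, ∠ ≈ 84.29°
|G| = 0.004 · 1 / (10.05) ≈ 0.00039801
Gain = 20 log₁₀(0.00039801) ≈ -68.00 dB
∠G = (0°) − (84.29°) = -84.29°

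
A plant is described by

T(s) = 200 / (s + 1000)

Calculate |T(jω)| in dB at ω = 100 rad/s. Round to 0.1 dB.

-14.0 dB

At s = jω = j100:
pole (s+1000): 1000 + j100 → |·| = √(1000²+100²) = √1010000 ≈ 1005, ∠ = arctan(100/1000) ≈ 5.71°
|T| = 200 / 1005 ≈ 0.199
Gain = 20 log₁₀(0.199) ≈ -14.02 dB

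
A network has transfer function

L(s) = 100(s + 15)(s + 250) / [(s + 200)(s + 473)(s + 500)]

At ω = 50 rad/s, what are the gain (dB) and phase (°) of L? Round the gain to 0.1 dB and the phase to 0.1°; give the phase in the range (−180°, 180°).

At s = jω = j50:
zero (s+15): 15 + j50 → |·| = √(15²+50²) = √2725 ≈ 52.202, ∠ = arctan(50/15) ≈ 73.30°
zero (s+250): 250 + j50 → |·| = √(250²+50²) = √65000 ≈ 254.95, ∠ = arctan(50/250) ≈ 11.31°
pole (s+200): 200 + j50 → |·| = √(200²+50²) = √42500 ≈ 206.16, ∠ = arctan(50/200) ≈ 14.04°
pole (s+473): 473 + j50 → |·| = √(473²+50²) = √226229 ≈ 475.64, ∠ = arctan(50/473) ≈ 6.03°
pole (s+500): 500 + j50 → |·| = √(500²+50²) = √252500 ≈ 502.49, ∠ = arctan(50/500) ≈ 5.71°
|L| = 100 · 13309 / 4.9273e+07 ≈ 0.027011
Gain = 20 log₁₀(0.027011) ≈ -31.37 dB
∠L = 84.61° − 25.78° = 58.83°

-31.4 dB, 58.8°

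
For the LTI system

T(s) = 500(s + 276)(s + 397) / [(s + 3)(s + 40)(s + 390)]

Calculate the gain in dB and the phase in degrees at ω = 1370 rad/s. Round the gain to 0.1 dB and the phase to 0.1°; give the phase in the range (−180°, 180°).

At s = jω = j1370:
zero (s+276): 276 + j1370 → |·| = √(276²+1370²) = √1953076 ≈ 1397.5, ∠ = arctan(1370/276) ≈ 78.61°
zero (s+397): 397 + j1370 → |·| = √(397²+1370²) = √2034509 ≈ 1426.4, ∠ = arctan(1370/397) ≈ 73.84°
pole (s+3): 3 + j1370 → |·| = √(3²+1370²) = √1876909 ≈ 1370, ∠ = arctan(1370/3) ≈ 89.87°
pole (s+40): 40 + j1370 → |·| = √(40²+1370²) = √1878500 ≈ 1370.6, ∠ = arctan(1370/40) ≈ 88.33°
pole (s+390): 390 + j1370 → |·| = √(390²+1370²) = √2029000 ≈ 1424.4, ∠ = arctan(1370/390) ≈ 74.11°
|T| = 500 · 1.9934e+06 / 2.6746e+09 ≈ 0.37265
Gain = 20 log₁₀(0.37265) ≈ -8.57 dB
∠T = 152.45° − 252.31° = -99.86°

-8.6 dB, -99.9°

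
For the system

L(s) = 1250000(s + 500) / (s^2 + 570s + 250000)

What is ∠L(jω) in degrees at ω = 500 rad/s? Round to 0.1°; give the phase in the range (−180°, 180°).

At s = jω = j500:
zero (s+500): 500 + j500 → |·| = √(500²+500²) = √500000 ≈ 707.11, ∠ = arctan(500/500) ≈ 45.00°
quadratic: (j500)² + 570·j500 + 250000 = 0 + j285000 → |·| ≈ 2.85e+05, ∠ ≈ 90.00°
∠L = 45.00° − 90.00° = -45.00°

-45.0°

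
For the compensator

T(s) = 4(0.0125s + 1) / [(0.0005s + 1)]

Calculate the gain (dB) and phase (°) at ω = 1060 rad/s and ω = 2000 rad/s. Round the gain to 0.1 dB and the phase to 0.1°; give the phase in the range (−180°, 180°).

ω = 1060: 33.4 dB, 57.8°; ω = 2000: 37.0 dB, 42.7°

At ω = 1060 rad/s:
zero (1 + j1060·0.0125) = 1 + j13.25 → |·| ≈ 13.288, ∠ ≈ 85.68°
pole (1 + j1060·0.0005) = 1 + j0.53 → |·| ≈ 1.1318, ∠ ≈ 27.92°
|T| = 4 · 13.288 / (1.1318) ≈ 46.962
Gain = 20 log₁₀(46.962) ≈ 33.43 dB
∠T = (85.68°) − (27.92°) = 57.76°

At ω = 2000 rad/s:
zero (1 + j2000·0.0125) = 1 + j25 → |·| ≈ 25.02, ∠ ≈ 87.71°
pole (1 + j2000·0.0005) = 1 + j1 → |·| ≈ 1.4142, ∠ ≈ 45.00°
|T| = 4 · 25.02 / (1.4142) ≈ 70.768
Gain = 20 log₁₀(70.768) ≈ 37.00 dB
∠T = (87.71°) − (45.00°) = 42.71°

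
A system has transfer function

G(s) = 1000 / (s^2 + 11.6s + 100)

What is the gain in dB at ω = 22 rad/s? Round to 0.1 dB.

At s = jω = j22:
quadratic: (j22)² + 11.6·j22 + 100 = -384 + j255.2 → |·| ≈ 461.07, ∠ ≈ 146.39°
|G| = 1000 / 461.07 ≈ 2.1689
Gain = 20 log₁₀(2.1689) ≈ 6.72 dB

6.7 dB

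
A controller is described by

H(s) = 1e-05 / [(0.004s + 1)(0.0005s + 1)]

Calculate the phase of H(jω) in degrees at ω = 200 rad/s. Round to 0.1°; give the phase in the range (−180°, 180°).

At ω = 200 rad/s:
pole (1 + j200·0.004) = 1 + j0.8 → |·| ≈ 1.2806, ∠ ≈ 38.66°
pole (1 + j200·0.0005) = 1 + j0.1 → |·| ≈ 1.005, ∠ ≈ 5.71°
∠H = (0°) − (38.66° + 5.71°) = -44.37°

-44.4°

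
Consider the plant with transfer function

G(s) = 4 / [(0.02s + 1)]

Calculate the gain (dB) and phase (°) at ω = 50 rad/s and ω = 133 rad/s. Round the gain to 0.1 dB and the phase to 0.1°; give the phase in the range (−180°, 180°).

At ω = 50 rad/s:
pole (1 + j50·0.02) = 1 + j1 → |·| ≈ 1.4142, ∠ ≈ 45.00°
|G| = 4 · 1 / (1.4142) ≈ 2.8285
Gain = 20 log₁₀(2.8285) ≈ 9.03 dB
∠G = (0°) − (45.00°) = -45.00°

At ω = 133 rad/s:
pole (1 + j133·0.02) = 1 + j2.66 → |·| ≈ 2.8418, ∠ ≈ 69.40°
|G| = 4 · 1 / (2.8418) ≈ 1.4076
Gain = 20 log₁₀(1.4076) ≈ 2.97 dB
∠G = (0°) − (69.40°) = -69.40°

ω = 50: 9.0 dB, -45.0°; ω = 133: 3.0 dB, -69.4°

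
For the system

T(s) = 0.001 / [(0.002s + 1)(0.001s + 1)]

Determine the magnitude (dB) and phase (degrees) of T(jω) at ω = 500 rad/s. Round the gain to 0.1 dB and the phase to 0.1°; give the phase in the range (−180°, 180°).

-64.0 dB, -71.6°

At ω = 500 rad/s:
pole (1 + j500·0.002) = 1 + j1 → |·| ≈ 1.4142, ∠ ≈ 45.00°
pole (1 + j500·0.001) = 1 + j0.5 → |·| ≈ 1.118, ∠ ≈ 26.57°
|T| = 0.001 · 1 / (1.4142 · 1.118) ≈ 0.00063248
Gain = 20 log₁₀(0.00063248) ≈ -63.98 dB
∠T = (0°) − (45.00° + 26.57°) = -71.57°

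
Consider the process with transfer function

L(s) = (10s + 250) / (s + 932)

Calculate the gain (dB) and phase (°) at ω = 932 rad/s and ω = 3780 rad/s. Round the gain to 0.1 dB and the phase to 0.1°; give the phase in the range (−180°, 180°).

Substitute s = j932:
Numerator: 10(j932) + 250 = 250 + j9320
Denominator: (j932) + 932 = 932 + j932
|N| = √(250² + 9320²) ≈ 9323.4, ∠N ≈ 88.46°
|D| = √(932² + 932²) ≈ 1318, ∠D ≈ 45.00°
|L| = 9323.4 / 1318 ≈ 7.0739
Gain = 20 log₁₀(7.0739) ≈ 16.99 dB
∠L = 88.46° − 45.00° = 43.46°

Substitute s = j3780:
Numerator: 10(j3780) + 250 = 250 + j37800
Denominator: (j3780) + 932 = 932 + j3780
|N| = √(250² + 37800²) ≈ 37801, ∠N ≈ 89.62°
|D| = √(932² + 3780²) ≈ 3893.2, ∠D ≈ 76.15°
|L| = 37801 / 3893.2 ≈ 9.7095
Gain = 20 log₁₀(9.7095) ≈ 19.74 dB
∠L = 89.62° − 76.15° = 13.47°

ω = 932: 17.0 dB, 43.5°; ω = 3780: 19.7 dB, 13.5°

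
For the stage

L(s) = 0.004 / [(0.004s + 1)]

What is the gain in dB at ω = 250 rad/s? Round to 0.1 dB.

-51.0 dB

At ω = 250 rad/s:
pole (1 + j250·0.004) = 1 + j1 → |·| ≈ 1.4142, ∠ ≈ 45.00°
|L| = 0.004 · 1 / (1.4142) ≈ 0.0028285
Gain = 20 log₁₀(0.0028285) ≈ -50.97 dB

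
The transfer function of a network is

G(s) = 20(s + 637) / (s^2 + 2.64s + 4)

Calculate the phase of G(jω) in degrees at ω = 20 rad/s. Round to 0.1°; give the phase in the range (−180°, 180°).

At s = jω = j20:
zero (s+637): 637 + j20 → |·| = √(637²+20²) = √406169 ≈ 637.31, ∠ = arctan(20/637) ≈ 1.80°
quadratic: (j20)² + 2.64·j20 + 4 = -396 + j52.8 → |·| ≈ 399.5, ∠ ≈ 172.41°
∠G = 1.80° − 172.41° = -170.61°

-170.6°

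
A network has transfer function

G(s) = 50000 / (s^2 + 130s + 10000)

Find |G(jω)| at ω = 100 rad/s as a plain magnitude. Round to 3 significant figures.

3.85

At s = jω = j100:
quadratic: (j100)² + 130·j100 + 10000 = 0 + j13000 → |·| ≈ 13000, ∠ ≈ 90.00°
|G| = 50000 / 13000 ≈ 3.8462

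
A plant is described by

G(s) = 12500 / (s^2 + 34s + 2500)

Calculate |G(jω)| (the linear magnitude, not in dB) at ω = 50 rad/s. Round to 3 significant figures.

At s = jω = j50:
quadratic: (j50)² + 34·j50 + 2500 = 0 + j1700 → |·| ≈ 1700, ∠ ≈ 90.00°
|G| = 12500 / 1700 ≈ 7.3529

7.35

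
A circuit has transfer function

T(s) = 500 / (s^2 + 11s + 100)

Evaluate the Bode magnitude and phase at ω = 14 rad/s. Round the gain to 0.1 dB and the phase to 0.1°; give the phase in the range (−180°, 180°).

8.8 dB, -121.9°

At s = jω = j14:
quadratic: (j14)² + 11·j14 + 100 = -96 + j154 → |·| ≈ 181.47, ∠ ≈ 121.94°
|T| = 500 / 181.47 ≈ 2.7553
Gain = 20 log₁₀(2.7553) ≈ 8.80 dB
∠T = 0.00° − 121.94° = -121.94°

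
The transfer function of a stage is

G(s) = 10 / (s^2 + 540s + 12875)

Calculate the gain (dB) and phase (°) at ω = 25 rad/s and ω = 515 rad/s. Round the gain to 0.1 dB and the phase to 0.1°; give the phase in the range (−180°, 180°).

ω = 25: -65.2 dB, -47.8°; ω = 515: -91.5 dB, -132.2°

Substitute s = j25:
Numerator: 10 = 10 + j0
Denominator: (j25)^2 + 540(j25) + 12875 = 12250 + j13500
|N| = √(10² + 0²) ≈ 10, ∠N ≈ 0.00°
|D| = √(12250² + 13500²) ≈ 18229, ∠D ≈ 47.78°
|G| = 10 / 18229 ≈ 0.00054858
Gain = 20 log₁₀(0.00054858) ≈ -65.22 dB
∠G = 0.00° − 47.78° = -47.78°

Substitute s = j515:
Numerator: 10 = 10 + j0
Denominator: (j515)^2 + 540(j515) + 12875 = -252350 + j278100
|N| = √(10² + 0²) ≈ 10, ∠N ≈ 0.00°
|D| = √(252350² + 278100²) ≈ 3.7553e+05, ∠D ≈ 132.22°
|G| = 10 / 3.7553e+05 ≈ 2.6629e-05
Gain = 20 log₁₀(2.6629e-05) ≈ -91.49 dB
∠G = 0.00° − 132.22° = -132.22°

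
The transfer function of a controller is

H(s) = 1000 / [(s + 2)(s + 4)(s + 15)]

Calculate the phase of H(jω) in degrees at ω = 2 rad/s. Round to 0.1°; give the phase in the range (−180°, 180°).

-79.2°

At s = jω = j2:
pole (s+2): 2 + j2 → |·| = √(2²+2²) = √8 ≈ 2.8284, ∠ = arctan(2/2) ≈ 45.00°
pole (s+4): 4 + j2 → |·| = √(4²+2²) = √20 ≈ 4.4721, ∠ = arctan(2/4) ≈ 26.57°
pole (s+15): 15 + j2 → |·| = √(15²+2²) = √229 ≈ 15.133, ∠ = arctan(2/15) ≈ 7.59°
∠H = 0.00° − 79.16° = -79.16°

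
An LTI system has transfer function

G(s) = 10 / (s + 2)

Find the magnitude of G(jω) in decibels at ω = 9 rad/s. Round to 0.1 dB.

At s = jω = j9:
pole (s+2): 2 + j9 → |·| = √(2²+9²) = √85 ≈ 9.2195, ∠ = arctan(9/2) ≈ 77.47°
|G| = 10 / 9.2195 ≈ 1.0847
Gain = 20 log₁₀(1.0847) ≈ 0.71 dB

0.7 dB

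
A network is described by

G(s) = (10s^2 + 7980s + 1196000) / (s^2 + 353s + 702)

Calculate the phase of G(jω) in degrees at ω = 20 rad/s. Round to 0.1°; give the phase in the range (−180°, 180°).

-79.9°

Substitute s = j20:
Numerator: 10(j20)^2 + 7980(j20) + 1196000 = 1192000 + j159600
Denominator: (j20)^2 + 353(j20) + 702 = 302 + j7060
|N| = √(1192000² + 159600²) ≈ 1.2026e+06, ∠N ≈ 7.63°
|D| = √(302² + 7060²) ≈ 7066.5, ∠D ≈ 87.55°
∠G = 7.63° − 87.55° = -79.92°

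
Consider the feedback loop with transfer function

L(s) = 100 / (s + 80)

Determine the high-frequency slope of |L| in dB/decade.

Each pole contributes −20 dB/decade at high frequency; each zero contributes +20 dB/decade.
Net: 0 zero(s) − 1 pole(s) → -20 dB/decade.

-20 dB/decade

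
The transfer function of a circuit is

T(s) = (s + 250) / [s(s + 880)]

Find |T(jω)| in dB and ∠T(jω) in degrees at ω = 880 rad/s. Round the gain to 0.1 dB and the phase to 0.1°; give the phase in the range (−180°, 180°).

At s = jω = j880:
zero (s+250): 250 + j880 → |·| = √(250²+880²) = √836900 ≈ 914.82, ∠ = arctan(880/250) ≈ 74.14°
pole (s+880): 880 + j880 → |·| = √(880²+880²) = √1548800 ≈ 1244.5, ∠ = arctan(880/880) ≈ 45.00°
pole at origin: |s| = 880, ∠ = 90.00° (in denominator)
|T| = 1 · 914.82 / 1.0952e+06 ≈ 0.0008353
Gain = 20 log₁₀(0.0008353) ≈ -61.56 dB
∠T = 74.14° − 135.00° = -60.86°

-61.6 dB, -60.9°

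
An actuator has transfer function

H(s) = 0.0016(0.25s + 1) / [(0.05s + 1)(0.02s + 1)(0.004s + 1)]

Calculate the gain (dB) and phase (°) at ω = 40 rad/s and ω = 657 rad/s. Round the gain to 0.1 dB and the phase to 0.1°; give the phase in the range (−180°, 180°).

ω = 40: -45.1 dB, -26.9°; ω = 657: -73.3 dB, -153.4°

At ω = 40 rad/s:
zero (1 + j40·0.25) = 1 + j10 → |·| ≈ 10.05, ∠ ≈ 84.29°
pole (1 + j40·0.05) = 1 + j2 → |·| ≈ 2.2361, ∠ ≈ 63.43°
pole (1 + j40·0.02) = 1 + j0.8 → |·| ≈ 1.2806, ∠ ≈ 38.66°
pole (1 + j40·0.004) = 1 + j0.16 → |·| ≈ 1.0127, ∠ ≈ 9.09°
|H| = 0.0016 · 10.05 / (2.2361 · 1.2806 · 1.0127) ≈ 0.005545
Gain = 20 log₁₀(0.005545) ≈ -45.12 dB
∠H = (84.29°) − (63.43° + 38.66° + 9.09°) = -26.89°

At ω = 657 rad/s:
zero (1 + j657·0.25) = 1 + j164.25 → |·| ≈ 164.25, ∠ ≈ 89.65°
pole (1 + j657·0.05) = 1 + j32.85 → |·| ≈ 32.865, ∠ ≈ 88.26°
pole (1 + j657·0.02) = 1 + j13.14 → |·| ≈ 13.178, ∠ ≈ 85.65°
pole (1 + j657·0.004) = 1 + j2.628 → |·| ≈ 2.8118, ∠ ≈ 69.17°
|H| = 0.0016 · 164.25 / (32.865 · 13.178 · 2.8118) ≈ 0.0002158
Gain = 20 log₁₀(0.0002158) ≈ -73.32 dB
∠H = (89.65°) − (88.26° + 85.65° + 69.17°) = -153.43°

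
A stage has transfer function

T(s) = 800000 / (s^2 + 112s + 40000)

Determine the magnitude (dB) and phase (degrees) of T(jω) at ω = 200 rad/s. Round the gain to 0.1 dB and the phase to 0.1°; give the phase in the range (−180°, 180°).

31.1 dB, -90.0°

At s = jω = j200:
quadratic: (j200)² + 112·j200 + 40000 = 0 + j22400 → |·| ≈ 22400, ∠ ≈ 90.00°
|T| = 800000 / 22400 ≈ 35.714
Gain = 20 log₁₀(35.714) ≈ 31.06 dB
∠T = 0.00° − 90.00° = -90.00°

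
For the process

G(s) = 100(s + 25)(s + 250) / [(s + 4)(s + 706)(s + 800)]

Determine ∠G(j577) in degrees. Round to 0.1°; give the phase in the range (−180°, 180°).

At s = jω = j577:
zero (s+25): 25 + j577 → |·| = √(25²+577²) = √333554 ≈ 577.54, ∠ = arctan(577/25) ≈ 87.52°
zero (s+250): 250 + j577 → |·| = √(250²+577²) = √395429 ≈ 628.83, ∠ = arctan(577/250) ≈ 66.57°
pole (s+4): 4 + j577 → |·| = √(4²+577²) = √332945 ≈ 577.01, ∠ = arctan(577/4) ≈ 89.60°
pole (s+706): 706 + j577 → |·| = √(706²+577²) = √831365 ≈ 911.79, ∠ = arctan(577/706) ≈ 39.26°
pole (s+800): 800 + j577 → |·| = √(800²+577²) = √972929 ≈ 986.37, ∠ = arctan(577/800) ≈ 35.80°
∠G = 154.09° − 164.66° = -10.57°

-10.6°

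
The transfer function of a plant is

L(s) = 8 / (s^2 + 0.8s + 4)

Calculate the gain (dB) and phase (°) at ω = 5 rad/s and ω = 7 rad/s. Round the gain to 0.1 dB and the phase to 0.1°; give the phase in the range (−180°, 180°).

At s = jω = j5:
quadratic: (j5)² + 0.8·j5 + 4 = -21 + j4 → |·| ≈ 21.378, ∠ ≈ 169.22°
|L| = 8 / 21.378 ≈ 0.37422
Gain = 20 log₁₀(0.37422) ≈ -8.54 dB
∠L = 0.00° − 169.22° = -169.22°

At s = jω = j7:
quadratic: (j7)² + 0.8·j7 + 4 = -45 + j5.6 → |·| ≈ 45.347, ∠ ≈ 172.91°
|L| = 8 / 45.347 ≈ 0.17642
Gain = 20 log₁₀(0.17642) ≈ -15.07 dB
∠L = 0.00° − 172.91° = -172.91°

ω = 5: -8.5 dB, -169.2°; ω = 7: -15.1 dB, -172.9°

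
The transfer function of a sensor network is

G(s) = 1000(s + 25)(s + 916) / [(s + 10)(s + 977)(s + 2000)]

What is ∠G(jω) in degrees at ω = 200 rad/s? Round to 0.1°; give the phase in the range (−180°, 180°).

At s = jω = j200:
zero (s+25): 25 + j200 → |·| = √(25²+200²) = √40625 ≈ 201.56, ∠ = arctan(200/25) ≈ 82.87°
zero (s+916): 916 + j200 → |·| = √(916²+200²) = √879056 ≈ 937.58, ∠ = arctan(200/916) ≈ 12.32°
pole (s+10): 10 + j200 → |·| = √(10²+200²) = √40100 ≈ 200.25, ∠ = arctan(200/10) ≈ 87.14°
pole (s+977): 977 + j200 → |·| = √(977²+200²) = √994529 ≈ 997.26, ∠ = arctan(200/977) ≈ 11.57°
pole (s+2000): 2000 + j200 → |·| = √(2000²+200²) = √4040000 ≈ 2010, ∠ = arctan(200/2000) ≈ 5.71°
∠G = 95.19° − 104.42° = -9.23°

-9.2°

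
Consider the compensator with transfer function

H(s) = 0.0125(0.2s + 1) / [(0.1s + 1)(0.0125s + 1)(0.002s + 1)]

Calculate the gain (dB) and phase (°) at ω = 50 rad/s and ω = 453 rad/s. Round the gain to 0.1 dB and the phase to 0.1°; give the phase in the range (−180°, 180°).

At ω = 50 rad/s:
zero (1 + j50·0.2) = 1 + j10 → |·| ≈ 10.05, ∠ ≈ 84.29°
pole (1 + j50·0.1) = 1 + j5 → |·| ≈ 5.099, ∠ ≈ 78.69°
pole (1 + j50·0.0125) = 1 + j0.625 → |·| ≈ 1.1792, ∠ ≈ 32.01°
pole (1 + j50·0.002) = 1 + j0.1 → |·| ≈ 1.005, ∠ ≈ 5.71°
|H| = 0.0125 · 10.05 / (5.099 · 1.1792 · 1.005) ≈ 0.020789
Gain = 20 log₁₀(0.020789) ≈ -33.64 dB
∠H = (84.29°) − (78.69° + 32.01° + 5.71°) = -32.12°

At ω = 453 rad/s:
zero (1 + j453·0.2) = 1 + j90.6 → |·| ≈ 90.606, ∠ ≈ 89.37°
pole (1 + j453·0.1) = 1 + j45.3 → |·| ≈ 45.311, ∠ ≈ 88.74°
pole (1 + j453·0.0125) = 1 + j5.6625 → |·| ≈ 5.7501, ∠ ≈ 79.98°
pole (1 + j453·0.002) = 1 + j0.906 → |·| ≈ 1.3494, ∠ ≈ 42.18°
|H| = 0.0125 · 90.606 / (45.311 · 5.7501 · 1.3494) ≈ 0.0032214
Gain = 20 log₁₀(0.0032214) ≈ -49.84 dB
∠H = (89.37°) − (88.74° + 79.98° + 42.18°) = -121.53°

ω = 50: -33.6 dB, -32.1°; ω = 453: -49.8 dB, -121.5°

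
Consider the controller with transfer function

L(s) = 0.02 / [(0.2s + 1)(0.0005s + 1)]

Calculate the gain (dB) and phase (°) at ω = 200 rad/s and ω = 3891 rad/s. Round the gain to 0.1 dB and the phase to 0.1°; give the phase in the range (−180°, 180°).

ω = 200: -66.1 dB, -94.3°; ω = 3891: -98.6 dB, -152.7°

At ω = 200 rad/s:
pole (1 + j200·0.2) = 1 + j40 → |·| ≈ 40.012, ∠ ≈ 88.57°
pole (1 + j200·0.0005) = 1 + j0.1 → |·| ≈ 1.005, ∠ ≈ 5.71°
|L| = 0.02 · 1 / (40.012 · 1.005) ≈ 0.00049736
Gain = 20 log₁₀(0.00049736) ≈ -66.07 dB
∠L = (0°) − (88.57° + 5.71°) = -94.28°

At ω = 3891 rad/s:
pole (1 + j3891·0.2) = 1 + j778.2 → |·| ≈ 778.2, ∠ ≈ 89.93°
pole (1 + j3891·0.0005) = 1 + j1.9455 → |·| ≈ 2.1875, ∠ ≈ 62.80°
|L| = 0.02 · 1 / (778.2 · 2.1875) ≈ 1.1749e-05
Gain = 20 log₁₀(1.1749e-05) ≈ -98.60 dB
∠L = (0°) − (89.93° + 62.80°) = -152.73°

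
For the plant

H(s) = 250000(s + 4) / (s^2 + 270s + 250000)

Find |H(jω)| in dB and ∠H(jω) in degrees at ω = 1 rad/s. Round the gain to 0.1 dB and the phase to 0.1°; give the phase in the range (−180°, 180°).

At s = jω = j1:
zero (s+4): 4 + j1 → |·| = √(4²+1²) = √17 ≈ 4.1231, ∠ = arctan(1/4) ≈ 14.04°
quadratic: (j1)² + 270·j1 + 250000 = 249999 + j270 → |·| ≈ 2.5e+05, ∠ ≈ 0.06°
|H| = 250000 · 4.1231 / 2.5e+05 ≈ 4.1231
Gain = 20 log₁₀(4.1231) ≈ 12.30 dB
∠H = 14.04° − 0.06° = 13.98°

12.3 dB, 14.0°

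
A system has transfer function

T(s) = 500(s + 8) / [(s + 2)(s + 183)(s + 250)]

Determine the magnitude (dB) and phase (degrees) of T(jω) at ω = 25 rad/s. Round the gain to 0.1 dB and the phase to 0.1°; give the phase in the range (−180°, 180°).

At s = jω = j25:
zero (s+8): 8 + j25 → |·| = √(8²+25²) = √689 ≈ 26.249, ∠ = arctan(25/8) ≈ 72.26°
pole (s+2): 2 + j25 → |·| = √(2²+25²) = √629 ≈ 25.08, ∠ = arctan(25/2) ≈ 85.43°
pole (s+183): 183 + j25 → |·| = √(183²+25²) = √34114 ≈ 184.7, ∠ = arctan(25/183) ≈ 7.78°
pole (s+250): 250 + j25 → |·| = √(250²+25²) = √63125 ≈ 251.25, ∠ = arctan(25/250) ≈ 5.71°
|T| = 500 · 26.249 / 1.1639e+06 ≈ 0.011276
Gain = 20 log₁₀(0.011276) ≈ -38.96 dB
∠T = 72.26° − 98.92° = -26.66°

-39.0 dB, -26.7°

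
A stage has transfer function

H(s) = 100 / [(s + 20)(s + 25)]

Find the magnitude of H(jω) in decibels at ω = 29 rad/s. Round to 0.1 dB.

-22.6 dB

At s = jω = j29:
pole (s+20): 20 + j29 → |·| = √(20²+29²) = √1241 ≈ 35.228, ∠ = arctan(29/20) ≈ 55.41°
pole (s+25): 25 + j29 → |·| = √(25²+29²) = √1466 ≈ 38.288, ∠ = arctan(29/25) ≈ 49.24°
|H| = 100 / 1348.8 ≈ 0.07414
Gain = 20 log₁₀(0.07414) ≈ -22.60 dB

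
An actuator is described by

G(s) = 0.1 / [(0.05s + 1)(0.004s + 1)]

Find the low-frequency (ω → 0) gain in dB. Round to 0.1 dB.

-20.0 dB

G(0) = 0.1 · 1 / 1 = 0.1
20 log₁₀(0.1) ≈ -20.00 dB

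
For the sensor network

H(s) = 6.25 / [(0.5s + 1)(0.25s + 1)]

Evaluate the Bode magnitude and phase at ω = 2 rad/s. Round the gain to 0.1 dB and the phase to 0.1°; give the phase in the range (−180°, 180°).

At ω = 2 rad/s:
pole (1 + j2·0.5) = 1 + j1 → |·| ≈ 1.4142, ∠ ≈ 45.00°
pole (1 + j2·0.25) = 1 + j0.5 → |·| ≈ 1.118, ∠ ≈ 26.57°
|H| = 6.25 · 1 / (1.4142 · 1.118) ≈ 3.953
Gain = 20 log₁₀(3.953) ≈ 11.94 dB
∠H = (0°) − (45.00° + 26.57°) = -71.57°

11.9 dB, -71.6°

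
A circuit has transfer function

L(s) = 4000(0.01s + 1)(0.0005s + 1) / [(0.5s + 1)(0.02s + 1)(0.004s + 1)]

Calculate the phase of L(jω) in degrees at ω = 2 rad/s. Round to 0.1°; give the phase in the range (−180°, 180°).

At ω = 2 rad/s:
zero (1 + j2·0.01) = 1 + j0.02 → |·| ≈ 1.0002, ∠ ≈ 1.15°
zero (1 + j2·0.0005) = 1 + j0.001 → |·| ≈ 1, ∠ ≈ 0.06°
pole (1 + j2·0.5) = 1 + j1 → |·| ≈ 1.4142, ∠ ≈ 45.00°
pole (1 + j2·0.02) = 1 + j0.04 → |·| ≈ 1.0008, ∠ ≈ 2.29°
pole (1 + j2·0.004) = 1 + j0.008 → |·| ≈ 1, ∠ ≈ 0.46°
∠L = (1.15° + 0.06°) − (45.00° + 2.29° + 0.46°) = -46.54°

-46.5°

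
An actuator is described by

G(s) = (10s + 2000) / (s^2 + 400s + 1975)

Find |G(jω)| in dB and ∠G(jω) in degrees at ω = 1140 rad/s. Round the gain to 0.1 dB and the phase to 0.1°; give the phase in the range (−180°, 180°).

Substitute s = j1140:
Numerator: 10(j1140) + 2000 = 2000 + j11400
Denominator: (j1140)^2 + 400(j1140) + 1975 = -1297625 + j456000
|N| = √(2000² + 11400²) ≈ 11574, ∠N ≈ 80.05°
|D| = √(1297625² + 456000²) ≈ 1.3754e+06, ∠D ≈ 160.64°
|G| = 11574 / 1.3754e+06 ≈ 0.008415
Gain = 20 log₁₀(0.008415) ≈ -41.50 dB
∠G = 80.05° − 160.64° = -80.59°

-41.5 dB, -80.6°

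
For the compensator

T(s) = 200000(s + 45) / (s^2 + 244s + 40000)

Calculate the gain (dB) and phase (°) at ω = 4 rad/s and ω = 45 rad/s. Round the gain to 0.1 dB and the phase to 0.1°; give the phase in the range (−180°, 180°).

ω = 4: 47.1 dB, 3.7°; ω = 45: 50.2 dB, 28.9°

At s = jω = j4:
zero (s+45): 45 + j4 → |·| = √(45²+4²) = √2041 ≈ 45.177, ∠ = arctan(4/45) ≈ 5.08°
quadratic: (j4)² + 244·j4 + 40000 = 39984 + j976 → |·| ≈ 39996, ∠ ≈ 1.40°
|T| = 200000 · 45.177 / 39996 ≈ 225.91
Gain = 20 log₁₀(225.91) ≈ 47.08 dB
∠T = 5.08° − 1.40° = 3.68°

At s = jω = j45:
zero (s+45): 45 + j45 → |·| = √(45²+45²) = √4050 ≈ 63.64, ∠ = arctan(45/45) ≈ 45.00°
quadratic: (j45)² + 244·j45 + 40000 = 37975 + j10980 → |·| ≈ 39531, ∠ ≈ 16.13°
|T| = 200000 · 63.64 / 39531 ≈ 321.98
Gain = 20 log₁₀(321.98) ≈ 50.16 dB
∠T = 45.00° − 16.13° = 28.87°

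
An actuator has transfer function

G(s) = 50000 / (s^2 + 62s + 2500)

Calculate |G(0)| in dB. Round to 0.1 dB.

G(0) = 50000 / 2500 = 20
20 log₁₀(20) ≈ 26.02 dB

26.0 dB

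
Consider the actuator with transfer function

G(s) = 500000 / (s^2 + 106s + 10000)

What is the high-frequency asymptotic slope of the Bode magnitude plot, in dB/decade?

-40 dB/decade

Each pole contributes −20 dB/decade at high frequency; each zero contributes +20 dB/decade.
Net: 0 zero(s) − 2 pole(s) → -40 dB/decade.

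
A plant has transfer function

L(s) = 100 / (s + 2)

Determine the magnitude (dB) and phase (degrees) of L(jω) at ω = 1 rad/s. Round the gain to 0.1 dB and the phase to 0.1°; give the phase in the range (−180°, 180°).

33.0 dB, -26.6°

At s = jω = j1:
pole (s+2): 2 + j1 → |·| = √(2²+1²) = √5 ≈ 2.2361, ∠ = arctan(1/2) ≈ 26.57°
|L| = 100 / 2.2361 ≈ 44.721
Gain = 20 log₁₀(44.721) ≈ 33.01 dB
∠L = 0.00° − 26.57° = -26.57°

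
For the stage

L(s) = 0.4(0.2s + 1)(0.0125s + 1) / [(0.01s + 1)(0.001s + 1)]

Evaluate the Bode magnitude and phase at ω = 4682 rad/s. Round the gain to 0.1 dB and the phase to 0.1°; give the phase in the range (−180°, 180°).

At ω = 4682 rad/s:
zero (1 + j4682·0.2) = 1 + j936.4 → |·| ≈ 936.4, ∠ ≈ 89.94°
zero (1 + j4682·0.0125) = 1 + j58.525 → |·| ≈ 58.534, ∠ ≈ 89.02°
pole (1 + j4682·0.01) = 1 + j46.82 → |·| ≈ 46.831, ∠ ≈ 88.78°
pole (1 + j4682·0.001) = 1 + j4.682 → |·| ≈ 4.7876, ∠ ≈ 77.94°
|L| = 0.4 · 936.4 · 58.534 / (46.831 · 4.7876) ≈ 97.786
Gain = 20 log₁₀(97.786) ≈ 39.81 dB
∠L = (89.94° + 89.02°) − (88.78° + 77.94°) = 12.24°

39.8 dB, 12.2°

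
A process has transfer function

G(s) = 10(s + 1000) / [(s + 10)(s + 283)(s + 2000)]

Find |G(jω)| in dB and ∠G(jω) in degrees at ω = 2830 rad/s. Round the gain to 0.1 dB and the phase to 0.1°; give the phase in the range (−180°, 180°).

-119.4 dB, -158.3°

At s = jω = j2830:
zero (s+1000): 1000 + j2830 → |·| = √(1000²+2830²) = √9008900 ≈ 3001.5, ∠ = arctan(2830/1000) ≈ 70.54°
pole (s+10): 10 + j2830 → |·| = √(10²+2830²) = √8009000 ≈ 2830, ∠ = arctan(2830/10) ≈ 89.80°
pole (s+283): 283 + j2830 → |·| = √(283²+2830²) = √8088989 ≈ 2844.1, ∠ = arctan(2830/283) ≈ 84.29°
pole (s+2000): 2000 + j2830 → |·| = √(2000²+2830²) = √12008900 ≈ 3465.4, ∠ = arctan(2830/2000) ≈ 54.75°
|G| = 10 · 3001.5 / 2.7892e+10 ≈ 1.0761e-06
Gain = 20 log₁₀(1.0761e-06) ≈ -119.36 dB
∠G = 70.54° − 228.84° = -158.30°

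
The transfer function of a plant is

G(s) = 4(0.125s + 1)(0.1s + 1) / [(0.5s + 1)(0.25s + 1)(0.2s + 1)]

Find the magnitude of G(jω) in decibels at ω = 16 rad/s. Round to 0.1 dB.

At ω = 16 rad/s:
zero (1 + j16·0.125) = 1 + j2 → |·| ≈ 2.2361, ∠ ≈ 63.43°
zero (1 + j16·0.1) = 1 + j1.6 → |·| ≈ 1.8868, ∠ ≈ 57.99°
pole (1 + j16·0.5) = 1 + j8 → |·| ≈ 8.0623, ∠ ≈ 82.87°
pole (1 + j16·0.25) = 1 + j4 → |·| ≈ 4.1231, ∠ ≈ 75.96°
pole (1 + j16·0.2) = 1 + j3.2 → |·| ≈ 3.3526, ∠ ≈ 72.65°
|G| = 4 · 2.2361 · 1.8868 / (8.0623 · 4.1231 · 3.3526) ≈ 0.15143
Gain = 20 log₁₀(0.15143) ≈ -16.40 dB

-16.4 dB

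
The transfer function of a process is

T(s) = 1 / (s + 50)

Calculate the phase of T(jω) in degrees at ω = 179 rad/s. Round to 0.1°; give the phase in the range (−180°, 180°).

-74.4°

Substitute s = j179:
Numerator: 1 = 1 + j0
Denominator: (j179) + 50 = 50 + j179
|N| = √(1² + 0²) ≈ 1, ∠N ≈ 0.00°
|D| = √(50² + 179²) ≈ 185.85, ∠D ≈ 74.39°
∠T = 0.00° − 74.39° = -74.39°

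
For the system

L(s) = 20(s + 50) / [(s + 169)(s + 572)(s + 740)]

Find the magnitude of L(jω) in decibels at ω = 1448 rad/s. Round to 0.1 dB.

-102.1 dB

At s = jω = j1448:
zero (s+50): 50 + j1448 → |·| = √(50²+1448²) = √2099204 ≈ 1448.9, ∠ = arctan(1448/50) ≈ 88.02°
pole (s+169): 169 + j1448 → |·| = √(169²+1448²) = √2125265 ≈ 1457.8, ∠ = arctan(1448/169) ≈ 83.34°
pole (s+572): 572 + j1448 → |·| = √(572²+1448²) = √2423888 ≈ 1556.9, ∠ = arctan(1448/572) ≈ 68.44°
pole (s+740): 740 + j1448 → |·| = √(740²+1448²) = √2644304 ≈ 1626.1, ∠ = arctan(1448/740) ≈ 62.93°
|L| = 20 · 1448.9 / 3.6907e+09 ≈ 7.8516e-06
Gain = 20 log₁₀(7.8516e-06) ≈ -102.10 dB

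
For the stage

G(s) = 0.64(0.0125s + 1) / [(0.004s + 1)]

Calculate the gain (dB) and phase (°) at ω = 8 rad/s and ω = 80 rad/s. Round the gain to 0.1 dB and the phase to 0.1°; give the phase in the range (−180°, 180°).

ω = 8: -3.8 dB, 3.9°; ω = 80: -1.3 dB, 27.3°

At ω = 8 rad/s:
zero (1 + j8·0.0125) = 1 + j0.1 → |·| ≈ 1.005, ∠ ≈ 5.71°
pole (1 + j8·0.004) = 1 + j0.032 → |·| ≈ 1.0005, ∠ ≈ 1.83°
|G| = 0.64 · 1.005 / (1.0005) ≈ 0.64288
Gain = 20 log₁₀(0.64288) ≈ -3.84 dB
∠G = (5.71°) − (1.83°) = 3.88°

At ω = 80 rad/s:
zero (1 + j80·0.0125) = 1 + j1 → |·| ≈ 1.4142, ∠ ≈ 45.00°
pole (1 + j80·0.004) = 1 + j0.32 → |·| ≈ 1.05, ∠ ≈ 17.74°
|G| = 0.64 · 1.4142 / (1.05) ≈ 0.86199
Gain = 20 log₁₀(0.86199) ≈ -1.29 dB
∠G = (45.00°) − (17.74°) = 27.26°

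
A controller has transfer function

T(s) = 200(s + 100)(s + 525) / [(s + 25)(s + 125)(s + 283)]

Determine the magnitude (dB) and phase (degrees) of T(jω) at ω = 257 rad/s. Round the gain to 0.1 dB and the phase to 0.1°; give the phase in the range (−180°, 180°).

1.2 dB, -95.9°

At s = jω = j257:
zero (s+100): 100 + j257 → |·| = √(100²+257²) = √76049 ≈ 275.77, ∠ = arctan(257/100) ≈ 68.74°
zero (s+525): 525 + j257 → |·| = √(525²+257²) = √341674 ≈ 584.53, ∠ = arctan(257/525) ≈ 26.08°
pole (s+25): 25 + j257 → |·| = √(25²+257²) = √66674 ≈ 258.21, ∠ = arctan(257/25) ≈ 84.44°
pole (s+125): 125 + j257 → |·| = √(125²+257²) = √81674 ≈ 285.79, ∠ = arctan(257/125) ≈ 64.06°
pole (s+283): 283 + j257 → |·| = √(283²+257²) = √146138 ≈ 382.28, ∠ = arctan(257/283) ≈ 42.24°
|T| = 200 · 1.612e+05 / 2.821e+07 ≈ 1.1429
Gain = 20 log₁₀(1.1429) ≈ 1.16 dB
∠T = 94.82° − 190.74° = -95.92°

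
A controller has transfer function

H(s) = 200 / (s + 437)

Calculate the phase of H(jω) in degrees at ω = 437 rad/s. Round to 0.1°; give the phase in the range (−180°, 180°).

Substitute s = j437:
Numerator: 200 = 200 + j0
Denominator: (j437) + 437 = 437 + j437
|N| = √(200² + 0²) ≈ 200, ∠N ≈ 0.00°
|D| = √(437² + 437²) ≈ 618.01, ∠D ≈ 45.00°
∠H = 0.00° − 45.00° = -45.00°

-45.0°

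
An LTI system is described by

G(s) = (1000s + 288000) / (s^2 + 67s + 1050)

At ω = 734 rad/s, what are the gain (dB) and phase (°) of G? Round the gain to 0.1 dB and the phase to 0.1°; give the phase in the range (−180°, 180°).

3.3 dB, -106.2°

Substitute s = j734:
Numerator: 1000(j734) + 288000 = 288000 + j734000
Denominator: (j734)^2 + 67(j734) + 1050 = -537706 + j49178
|N| = √(288000² + 734000²) ≈ 7.8848e+05, ∠N ≈ 68.58°
|D| = √(537706² + 49178²) ≈ 5.3995e+05, ∠D ≈ 174.77°
|G| = 7.8848e+05 / 5.3995e+05 ≈ 1.4603
Gain = 20 log₁₀(1.4603) ≈ 3.29 dB
∠G = 68.58° − 174.77° = -106.19°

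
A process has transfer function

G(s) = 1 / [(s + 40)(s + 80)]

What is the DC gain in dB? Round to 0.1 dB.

G(0) = 1 / (40·80) = 0.0003125
20 log₁₀(0.0003125) ≈ -70.10 dB

-70.1 dB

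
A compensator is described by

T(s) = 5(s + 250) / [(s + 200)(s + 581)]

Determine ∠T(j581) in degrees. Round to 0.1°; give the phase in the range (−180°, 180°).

-49.3°

At s = jω = j581:
zero (s+250): 250 + j581 → |·| = √(250²+581²) = √400061 ≈ 632.5, ∠ = arctan(581/250) ≈ 66.72°
pole (s+200): 200 + j581 → |·| = √(200²+581²) = √377561 ≈ 614.46, ∠ = arctan(581/200) ≈ 71.00°
pole (s+581): 581 + j581 → |·| = √(581²+581²) = √675122 ≈ 821.66, ∠ = arctan(581/581) ≈ 45.00°
∠T = 66.72° − 116.00° = -49.28°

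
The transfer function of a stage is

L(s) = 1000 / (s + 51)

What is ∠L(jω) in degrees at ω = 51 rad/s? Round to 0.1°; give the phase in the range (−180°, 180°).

-45.0°

Substitute s = j51:
Numerator: 1000 = 1000 + j0
Denominator: (j51) + 51 = 51 + j51
|N| = √(1000² + 0²) ≈ 1000, ∠N ≈ 0.00°
|D| = √(51² + 51²) ≈ 72.125, ∠D ≈ 45.00°
∠L = 0.00° − 45.00° = -45.00°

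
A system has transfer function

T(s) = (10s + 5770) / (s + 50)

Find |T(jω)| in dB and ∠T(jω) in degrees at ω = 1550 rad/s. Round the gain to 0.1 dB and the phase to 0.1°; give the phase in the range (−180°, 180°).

Substitute s = j1550:
Numerator: 10(j1550) + 5770 = 5770 + j15500
Denominator: (j1550) + 50 = 50 + j1550
|N| = √(5770² + 15500²) ≈ 16539, ∠N ≈ 69.58°
|D| = √(50² + 1550²) ≈ 1550.8, ∠D ≈ 88.15°
|T| = 16539 / 1550.8 ≈ 10.665
Gain = 20 log₁₀(10.665) ≈ 20.56 dB
∠T = 69.58° − 88.15° = -18.57°

20.6 dB, -18.6°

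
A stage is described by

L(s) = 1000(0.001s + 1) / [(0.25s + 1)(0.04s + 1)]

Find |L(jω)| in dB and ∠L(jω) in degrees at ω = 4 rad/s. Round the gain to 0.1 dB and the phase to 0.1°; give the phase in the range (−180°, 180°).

At ω = 4 rad/s:
zero (1 + j4·0.001) = 1 + j0.004 → |·| ≈ 1, ∠ ≈ 0.23°
pole (1 + j4·0.25) = 1 + j1 → |·| ≈ 1.4142, ∠ ≈ 45.00°
pole (1 + j4·0.04) = 1 + j0.16 → |·| ≈ 1.0127, ∠ ≈ 9.09°
|L| = 1000 · 1 / (1.4142 · 1.0127) ≈ 698.25
Gain = 20 log₁₀(698.25) ≈ 56.88 dB
∠L = (0.23°) − (45.00° + 9.09°) = -53.86°

56.9 dB, -53.9°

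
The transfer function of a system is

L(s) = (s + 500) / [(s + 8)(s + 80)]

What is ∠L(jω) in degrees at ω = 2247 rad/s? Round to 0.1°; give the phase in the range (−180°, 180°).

At s = jω = j2247:
zero (s+500): 500 + j2247 → |·| = √(500²+2247²) = √5299009 ≈ 2302, ∠ = arctan(2247/500) ≈ 77.45°
pole (s+8): 8 + j2247 → |·| = √(8²+2247²) = √5049073 ≈ 2247, ∠ = arctan(2247/8) ≈ 89.80°
pole (s+80): 80 + j2247 → |·| = √(80²+2247²) = √5055409 ≈ 2248.4, ∠ = arctan(2247/80) ≈ 87.96°
∠L = 77.45° − 177.76° = -100.31°

-100.3°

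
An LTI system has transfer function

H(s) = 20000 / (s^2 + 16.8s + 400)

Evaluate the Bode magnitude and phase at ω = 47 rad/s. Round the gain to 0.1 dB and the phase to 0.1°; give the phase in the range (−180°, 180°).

At s = jω = j47:
quadratic: (j47)² + 16.8·j47 + 400 = -1809 + j789.6 → |·| ≈ 1973.8, ∠ ≈ 156.42°
|H| = 20000 / 1973.8 ≈ 10.133
Gain = 20 log₁₀(10.133) ≈ 20.11 dB
∠H = 0.00° − 156.42° = -156.42°

20.1 dB, -156.4°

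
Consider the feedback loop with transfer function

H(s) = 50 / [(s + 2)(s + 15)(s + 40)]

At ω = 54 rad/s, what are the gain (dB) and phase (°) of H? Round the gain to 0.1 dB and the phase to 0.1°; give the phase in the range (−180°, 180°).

At s = jω = j54:
pole (s+2): 2 + j54 → |·| = √(2²+54²) = √2920 ≈ 54.037, ∠ = arctan(54/2) ≈ 87.88°
pole (s+15): 15 + j54 → |·| = √(15²+54²) = √3141 ≈ 56.045, ∠ = arctan(54/15) ≈ 74.48°
pole (s+40): 40 + j54 → |·| = √(40²+54²) = √4516 ≈ 67.201, ∠ = arctan(54/40) ≈ 53.47°
|H| = 50 / 2.0352e+05 ≈ 0.00024568
Gain = 20 log₁₀(0.00024568) ≈ -72.19 dB
∠H = 0.00° − 215.83° = -215.83° ≡ 144.17° (principal value)

-72.2 dB, 144.2°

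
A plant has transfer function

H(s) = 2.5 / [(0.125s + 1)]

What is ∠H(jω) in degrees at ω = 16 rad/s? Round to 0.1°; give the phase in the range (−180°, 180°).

At ω = 16 rad/s:
pole (1 + j16·0.125) = 1 + j2 → |·| ≈ 2.2361, ∠ ≈ 63.43°
∠H = (0°) − (63.43°) = -63.43°

-63.4°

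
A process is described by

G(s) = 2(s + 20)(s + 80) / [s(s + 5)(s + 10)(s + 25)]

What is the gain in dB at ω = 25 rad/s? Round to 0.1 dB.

-41.1 dB

At s = jω = j25:
zero (s+20): 20 + j25 → |·| = √(20²+25²) = √1025 ≈ 32.016, ∠ = arctan(25/20) ≈ 51.34°
zero (s+80): 80 + j25 → |·| = √(80²+25²) = √7025 ≈ 83.815, ∠ = arctan(25/80) ≈ 17.35°
pole (s+5): 5 + j25 → |·| = √(5²+25²) = √650 ≈ 25.495, ∠ = arctan(25/5) ≈ 78.69°
pole (s+10): 10 + j25 → |·| = √(10²+25²) = √725 ≈ 26.926, ∠ = arctan(25/10) ≈ 68.20°
pole (s+25): 25 + j25 → |·| = √(25²+25²) = √1250 ≈ 35.355, ∠ = arctan(25/25) ≈ 45.00°
pole at origin: |s| = 25, ∠ = 90.00° (in denominator)
|G| = 2 · 2683.4 / 6.0676e+05 ≈ 0.008845
Gain = 20 log₁₀(0.008845) ≈ -41.07 dB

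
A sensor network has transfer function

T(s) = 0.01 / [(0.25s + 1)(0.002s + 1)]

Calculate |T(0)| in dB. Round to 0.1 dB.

-40.0 dB

T(0) = 0.01 · 1 / 1 = 0.01
20 log₁₀(0.01) ≈ -40.00 dB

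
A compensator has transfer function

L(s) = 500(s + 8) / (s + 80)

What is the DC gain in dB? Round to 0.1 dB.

L(0) = 500·8 / (80) = 50
20 log₁₀(50) ≈ 33.98 dB

34.0 dB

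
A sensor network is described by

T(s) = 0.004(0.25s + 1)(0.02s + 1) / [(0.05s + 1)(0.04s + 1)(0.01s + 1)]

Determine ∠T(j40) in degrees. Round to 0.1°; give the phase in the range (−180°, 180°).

-20.3°

At ω = 40 rad/s:
zero (1 + j40·0.25) = 1 + j10 → |·| ≈ 10.05, ∠ ≈ 84.29°
zero (1 + j40·0.02) = 1 + j0.8 → |·| ≈ 1.2806, ∠ ≈ 38.66°
pole (1 + j40·0.05) = 1 + j2 → |·| ≈ 2.2361, ∠ ≈ 63.43°
pole (1 + j40·0.04) = 1 + j1.6 → |·| ≈ 1.8868, ∠ ≈ 57.99°
pole (1 + j40·0.01) = 1 + j0.4 → |·| ≈ 1.077, ∠ ≈ 21.80°
∠T = (84.29° + 38.66°) − (63.43° + 57.99° + 21.80°) = -20.27°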